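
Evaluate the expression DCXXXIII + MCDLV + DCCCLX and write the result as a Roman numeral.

DCXXXIII = 633, MCDLV = 1455, DCCCLX = 860
633 + 1455 = 2088
2088 + 860 = 2948

MMCMXLVIII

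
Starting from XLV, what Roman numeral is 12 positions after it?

XLV = 45
45 + 12 = 57

LVII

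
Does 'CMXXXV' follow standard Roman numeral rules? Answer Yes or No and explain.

'CMXXXV': Check the rules: uses only the symbols I, V, X, L, C, D, M; no symbol is repeated more than three times in a row; V, L and D each appear at most once; the only place a smaller symbol precedes a larger one is the allowed subtractive pair CM, the symbol right after such a pair (if any) is smaller than the pair's first symbol, and otherwise the values never increase from left to right. Value: CM (900) + X (10) + X (10) + X (10) + V (5) = 935. So it is a valid standard Roman numeral.

Yes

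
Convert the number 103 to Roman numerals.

Convert 103 to Roman numerals:
  103 contains 1×100 (C)
  3 contains 3×1 (III)

CIII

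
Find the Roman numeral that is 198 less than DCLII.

DCLII = 652
652 - 198 = 454

CDLIV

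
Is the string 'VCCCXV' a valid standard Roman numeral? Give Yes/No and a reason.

'VCCCXV': V should not appear more than once

No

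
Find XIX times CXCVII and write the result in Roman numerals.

XIX = 19
CXCVII = 197
19 × 197 = 3743

MMMDCCXLIII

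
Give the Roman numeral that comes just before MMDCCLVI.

MMDCCLVI = 2756; previous is 2755

MMDCCLV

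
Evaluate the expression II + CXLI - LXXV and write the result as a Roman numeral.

II = 2, CXLI = 141, LXXV = 75
2 + 141 = 143
143 - 75 = 68

LXVIII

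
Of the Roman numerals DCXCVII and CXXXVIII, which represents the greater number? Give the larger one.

DCXCVII = 697
CXXXVIII = 138
697 is larger

DCXCVII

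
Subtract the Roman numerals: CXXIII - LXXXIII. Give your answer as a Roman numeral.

CXXIII = 123
LXXXIII = 83
123 - 83 = 40

XL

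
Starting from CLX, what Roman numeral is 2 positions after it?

CLX = 160
160 + 2 = 162

CLXII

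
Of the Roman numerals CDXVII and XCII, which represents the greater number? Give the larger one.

CDXVII = 417
XCII = 92
417 is larger

CDXVII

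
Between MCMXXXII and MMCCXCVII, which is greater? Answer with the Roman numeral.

MCMXXXII = 1932
MMCCXCVII = 2297
2297 is larger

MMCCXCVII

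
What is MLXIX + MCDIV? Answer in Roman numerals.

MLXIX = 1069
MCDIV = 1404
1069 + 1404 = 2473

MMCDLXXIII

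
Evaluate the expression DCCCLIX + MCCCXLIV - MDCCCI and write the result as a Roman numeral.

DCCCLIX = 859, MCCCXLIV = 1344, MDCCCI = 1801
859 + 1344 = 2203
2203 - 1801 = 402

CDII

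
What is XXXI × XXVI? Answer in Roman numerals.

XXXI = 31
XXVI = 26
31 × 26 = 806

DCCCVI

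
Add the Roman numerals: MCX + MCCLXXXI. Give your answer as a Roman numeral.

MCX = 1110
MCCLXXXI = 1281
1110 + 1281 = 2391

MMCCCXCI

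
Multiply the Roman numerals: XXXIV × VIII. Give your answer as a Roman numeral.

XXXIV = 34
VIII = 8
34 × 8 = 272

CCLXXII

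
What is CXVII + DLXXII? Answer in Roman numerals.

CXVII = 117
DLXXII = 572
117 + 572 = 689

DCLXXXIX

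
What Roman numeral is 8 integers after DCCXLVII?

DCCXLVII = 747
747 + 8 = 755

DCCLV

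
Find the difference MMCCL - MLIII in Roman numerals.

MMCCL = 2250
MLIII = 1053
2250 - 1053 = 1197

MCXCVII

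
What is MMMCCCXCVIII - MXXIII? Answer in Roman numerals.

MMMCCCXCVIII = 3398
MXXIII = 1023
3398 - 1023 = 2375

MMCCCLXXV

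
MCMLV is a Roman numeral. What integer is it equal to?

MCMLV: M=1000, CM=900, L=50, V=5
1000 + 900 + 50 + 5 = 1955

1955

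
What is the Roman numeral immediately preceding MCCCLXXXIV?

MCCCLXXXIV = 1384, so the previous integer is 1384 - 1 = 1383

MCCCLXXXIII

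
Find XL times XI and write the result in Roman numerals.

XL = 40
XI = 11
40 × 11 = 440

CDXL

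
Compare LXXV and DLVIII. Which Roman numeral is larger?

LXXV = 75
DLVIII = 558
558 is larger

DLVIII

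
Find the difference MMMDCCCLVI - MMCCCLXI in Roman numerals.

MMMDCCCLVI = 3856
MMCCCLXI = 2361
3856 - 2361 = 1495

MCDXCV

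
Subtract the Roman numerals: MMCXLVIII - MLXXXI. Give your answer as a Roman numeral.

MMCXLVIII = 2148
MLXXXI = 1081
2148 - 1081 = 1067

MLXVII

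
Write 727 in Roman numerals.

Convert 727 to Roman numerals:
  727 contains 1×500 (D)
  227 contains 2×100 (CC)
  27 contains 2×10 (XX)
  7 contains 1×5 (V)
  2 contains 2×1 (II)

DCCXXVII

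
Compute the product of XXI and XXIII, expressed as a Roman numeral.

XXI = 21
XXIII = 23
21 × 23 = 483

CDLXXXIII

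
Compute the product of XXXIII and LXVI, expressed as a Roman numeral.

XXXIII = 33
LXVI = 66
33 × 66 = 2178

MMCLXXVIII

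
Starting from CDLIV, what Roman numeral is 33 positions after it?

CDLIV = 454
454 + 33 = 487

CDLXXXVII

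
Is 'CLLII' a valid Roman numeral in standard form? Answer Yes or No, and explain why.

'CLLII': L should not appear more than once

No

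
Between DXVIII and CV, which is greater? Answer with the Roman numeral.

DXVIII = 518
CV = 105
518 is larger

DXVIII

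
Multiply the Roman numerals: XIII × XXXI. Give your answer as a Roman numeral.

XIII = 13
XXXI = 31
13 × 31 = 403

CDIII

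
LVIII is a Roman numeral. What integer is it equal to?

LVIII: L=50, V=5, I=1, I=1, I=1
50 + 5 + 1 + 1 + 1 = 58

58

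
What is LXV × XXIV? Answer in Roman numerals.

LXV = 65
XXIV = 24
65 × 24 = 1560

MDLX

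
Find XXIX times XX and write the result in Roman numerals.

XXIX = 29
XX = 20
29 × 20 = 580

DLXXX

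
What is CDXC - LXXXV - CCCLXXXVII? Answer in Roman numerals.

CDXC = 490, LXXXV = 85, CCCLXXXVII = 387
490 - 85 = 405
405 - 387 = 18

XVIII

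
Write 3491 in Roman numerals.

Convert 3491 to Roman numerals:
  3491 contains 3×1000 (MMM)
  491 contains 1×400 (CD)
  91 contains 1×90 (XC)
  1 contains 1×1 (I)

MMMCDXCI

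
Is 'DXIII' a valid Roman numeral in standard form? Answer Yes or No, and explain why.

'DXIII': Check the rules: uses only the symbols I, V, X, L, C, D, M; no symbol is repeated more than three times in a row; V, L and D each appear at most once; no smaller symbol precedes a larger one (values never increase from left to right). Value: D (500) + X (10) + I (1) + I (1) + I (1) = 513. So it is a valid standard Roman numeral.

Yes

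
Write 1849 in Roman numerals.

Convert 1849 to Roman numerals:
  1849 contains 1×1000 (M)
  849 contains 1×500 (D)
  349 contains 3×100 (CCC)
  49 contains 1×40 (XL)
  9 contains 1×9 (IX)

MDCCCXLIX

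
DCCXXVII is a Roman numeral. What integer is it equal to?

DCCXXVII: D=500, C=100, C=100, X=10, X=10, V=5, I=1, I=1
500 + 100 + 100 + 10 + 10 + 5 + 1 + 1 = 727

727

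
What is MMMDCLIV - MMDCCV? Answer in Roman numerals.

MMMDCLIV = 3654
MMDCCV = 2705
3654 - 2705 = 949

CMXLIX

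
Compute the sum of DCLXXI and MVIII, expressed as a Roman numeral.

DCLXXI = 671
MVIII = 1008
671 + 1008 = 1679

MDCLXXIX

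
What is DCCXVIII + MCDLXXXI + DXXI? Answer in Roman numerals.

DCCXVIII = 718, MCDLXXXI = 1481, DXXI = 521
718 + 1481 = 2199
2199 + 521 = 2720

MMDCCXX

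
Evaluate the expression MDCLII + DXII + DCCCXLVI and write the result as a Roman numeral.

MDCLII = 1652, DXII = 512, DCCCXLVI = 846
1652 + 512 = 2164
2164 + 846 = 3010

MMMX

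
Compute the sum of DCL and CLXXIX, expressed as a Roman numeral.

DCL = 650
CLXXIX = 179
650 + 179 = 829

DCCCXXIX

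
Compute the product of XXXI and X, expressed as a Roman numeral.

XXXI = 31
X = 10
31 × 10 = 310

CCCX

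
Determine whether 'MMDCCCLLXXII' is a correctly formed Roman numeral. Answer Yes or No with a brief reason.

'MMDCCCLLXXII': L should not appear more than once

No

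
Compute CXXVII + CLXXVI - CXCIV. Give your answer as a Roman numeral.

CXXVII = 127, CLXXVI = 176, CXCIV = 194
127 + 176 = 303
303 - 194 = 109

CIX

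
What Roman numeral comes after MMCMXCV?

MMCMXCV = 2995; next is 2996

MMCMXCVI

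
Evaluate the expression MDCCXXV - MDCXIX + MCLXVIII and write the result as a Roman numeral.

MDCCXXV = 1725, MDCXIX = 1619, MCLXVIII = 1168
1725 - 1619 = 106
106 + 1168 = 1274

MCCLXXIV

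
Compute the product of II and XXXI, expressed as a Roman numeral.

II = 2
XXXI = 31
2 × 31 = 62

LXII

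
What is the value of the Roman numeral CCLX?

CCLX: C=100, C=100, L=50, X=10
100 + 100 + 50 + 10 = 260

260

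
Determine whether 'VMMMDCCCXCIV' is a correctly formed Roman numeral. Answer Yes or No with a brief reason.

'VMMMDCCCXCIV': V should not appear more than once

No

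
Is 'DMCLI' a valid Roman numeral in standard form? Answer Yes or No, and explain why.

'DMCLI': Invalid subtractive combination: DM

No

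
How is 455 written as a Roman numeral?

Convert 455 to Roman numerals:
  455 contains 1×400 (CD)
  55 contains 1×50 (L)
  5 contains 1×5 (V)

CDLV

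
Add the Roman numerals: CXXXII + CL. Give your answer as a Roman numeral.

CXXXII = 132
CL = 150
132 + 150 = 282

CCLXXXII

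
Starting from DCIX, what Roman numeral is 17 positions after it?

DCIX = 609
609 + 17 = 626

DCXXVI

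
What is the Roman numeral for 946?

Convert 946 to Roman numerals:
  946 contains 1×900 (CM)
  46 contains 1×40 (XL)
  6 contains 1×5 (V)
  1 contains 1×1 (I)

CMXLVI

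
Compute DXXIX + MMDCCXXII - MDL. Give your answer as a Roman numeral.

DXXIX = 529, MMDCCXXII = 2722, MDL = 1550
529 + 2722 = 3251
3251 - 1550 = 1701

MDCCI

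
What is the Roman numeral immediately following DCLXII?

DCLXII = 662, so the next integer is 662 + 1 = 663

DCLXIII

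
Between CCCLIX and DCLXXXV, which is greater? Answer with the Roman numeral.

CCCLIX = 359
DCLXXXV = 685
685 is larger

DCLXXXV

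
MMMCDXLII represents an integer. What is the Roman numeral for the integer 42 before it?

MMMCDXLII = 3442
3442 - 42 = 3400

MMMCD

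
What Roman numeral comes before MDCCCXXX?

MDCCCXXX = 1830; previous is 1829

MDCCCXXIX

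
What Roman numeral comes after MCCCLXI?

MCCCLXI = 1361; next is 1362

MCCCLXII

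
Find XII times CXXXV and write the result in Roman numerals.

XII = 12
CXXXV = 135
12 × 135 = 1620

MDCXX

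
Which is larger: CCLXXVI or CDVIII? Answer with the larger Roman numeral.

CCLXXVI = 276
CDVIII = 408
408 is larger

CDVIII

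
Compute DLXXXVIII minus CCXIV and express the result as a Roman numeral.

DLXXXVIII = 588
CCXIV = 214
588 - 214 = 374

CCCLXXIV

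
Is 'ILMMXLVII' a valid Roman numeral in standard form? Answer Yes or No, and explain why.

'ILMMXLVII': L should not appear more than once

No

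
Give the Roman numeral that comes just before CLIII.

CLIII = 153; previous is 152

CLII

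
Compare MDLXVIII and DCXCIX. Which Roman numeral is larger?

MDLXVIII = 1568
DCXCIX = 699
1568 is larger

MDLXVIII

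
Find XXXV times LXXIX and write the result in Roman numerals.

XXXV = 35
LXXIX = 79
35 × 79 = 2765

MMDCCLXV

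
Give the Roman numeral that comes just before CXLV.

CXLV = 145; previous is 144

CXLIV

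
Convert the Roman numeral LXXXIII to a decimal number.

LXXXIII: L=50, X=10, X=10, X=10, I=1, I=1, I=1
50 + 10 + 10 + 10 + 1 + 1 + 1 = 83

83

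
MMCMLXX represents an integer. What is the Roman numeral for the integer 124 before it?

MMCMLXX = 2970
2970 - 124 = 2846

MMDCCCXLVI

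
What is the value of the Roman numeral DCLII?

DCLII: D=500, C=100, L=50, I=1, I=1
500 + 100 + 50 + 1 + 1 = 652

652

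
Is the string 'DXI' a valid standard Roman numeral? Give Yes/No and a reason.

'DXI': Check the rules: uses only the symbols I, V, X, L, C, D, M; no symbol is repeated more than three times in a row; V, L and D each appear at most once; no smaller symbol precedes a larger one (values never increase from left to right). Value: D (500) + X (10) + I (1) = 511. So it is a valid standard Roman numeral.

Yes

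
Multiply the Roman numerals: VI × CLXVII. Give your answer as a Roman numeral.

VI = 6
CLXVII = 167
6 × 167 = 1002

MII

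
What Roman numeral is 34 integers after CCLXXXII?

CCLXXXII = 282
282 + 34 = 316

CCCXVI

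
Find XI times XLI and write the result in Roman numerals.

XI = 11
XLI = 41
11 × 41 = 451

CDLI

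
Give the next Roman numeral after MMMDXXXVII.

MMMDXXXVII = 3537, so the next integer is 3537 + 1 = 3538

MMMDXXXVIII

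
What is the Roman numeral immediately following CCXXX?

CCXXX = 230; next is 231

CCXXXI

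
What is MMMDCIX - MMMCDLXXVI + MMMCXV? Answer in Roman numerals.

MMMDCIX = 3609, MMMCDLXXVI = 3476, MMMCXV = 3115
3609 - 3476 = 133
133 + 3115 = 3248

MMMCCXLVIII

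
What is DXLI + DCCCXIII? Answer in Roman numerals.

DXLI = 541
DCCCXIII = 813
541 + 813 = 1354

MCCCLIV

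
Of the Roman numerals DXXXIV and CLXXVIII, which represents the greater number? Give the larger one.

DXXXIV = 534
CLXXVIII = 178
534 is larger

DXXXIV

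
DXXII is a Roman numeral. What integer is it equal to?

DXXII: D=500, X=10, X=10, I=1, I=1
500 + 10 + 10 + 1 + 1 = 522

522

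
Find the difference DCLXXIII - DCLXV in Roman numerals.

DCLXXIII = 673
DCLXV = 665
673 - 665 = 8

VIII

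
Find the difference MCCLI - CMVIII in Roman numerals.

MCCLI = 1251
CMVIII = 908
1251 - 908 = 343

CCCXLIII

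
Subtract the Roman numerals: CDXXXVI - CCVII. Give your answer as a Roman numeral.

CDXXXVI = 436
CCVII = 207
436 - 207 = 229

CCXXIX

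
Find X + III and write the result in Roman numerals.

X = 10
III = 3
10 + 3 = 13

XIII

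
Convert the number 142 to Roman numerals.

Convert 142 to Roman numerals:
  142 contains 1×100 (C)
  42 contains 1×40 (XL)
  2 contains 2×1 (II)

CXLII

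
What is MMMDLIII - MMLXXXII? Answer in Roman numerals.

MMMDLIII = 3553
MMLXXXII = 2082
3553 - 2082 = 1471

MCDLXXI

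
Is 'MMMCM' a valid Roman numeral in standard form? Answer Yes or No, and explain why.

'MMMCM': Check the rules: uses only the symbols I, V, X, L, C, D, M; no symbol is repeated more than three times in a row; V, L and D each appear at most once; the only place a smaller symbol precedes a larger one is the allowed subtractive pair CM, the symbol right after such a pair (if any) is smaller than the pair's first symbol, and otherwise the values never increase from left to right. Value: M (1000) + M (1000) + M (1000) + CM (900) = 3900. So it is a valid standard Roman numeral.

Yes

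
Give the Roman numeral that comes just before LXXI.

LXXI = 71; previous is 70

LXX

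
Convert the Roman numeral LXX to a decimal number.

LXX: L=50, X=10, X=10
50 + 10 + 10 = 70

70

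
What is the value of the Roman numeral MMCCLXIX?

MMCCLXIX: M=1000, M=1000, C=100, C=100, L=50, X=10, IX=9
1000 + 1000 + 100 + 100 + 50 + 10 + 9 = 2269

2269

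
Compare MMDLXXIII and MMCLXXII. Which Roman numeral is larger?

MMDLXXIII = 2573
MMCLXXII = 2172
2573 is larger

MMDLXXIII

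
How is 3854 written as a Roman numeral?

Convert 3854 to Roman numerals:
  3854 contains 3×1000 (MMM)
  854 contains 1×500 (D)
  354 contains 3×100 (CCC)
  54 contains 1×50 (L)
  4 contains 1×4 (IV)

MMMDCCCLIV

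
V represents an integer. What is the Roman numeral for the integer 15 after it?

V = 5
5 + 15 = 20

XX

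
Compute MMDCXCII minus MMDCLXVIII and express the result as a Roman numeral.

MMDCXCII = 2692
MMDCLXVIII = 2668
2692 - 2668 = 24

XXIV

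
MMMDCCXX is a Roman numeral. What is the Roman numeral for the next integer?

MMMDCCXX = 3720; next is 3721

MMMDCCXXI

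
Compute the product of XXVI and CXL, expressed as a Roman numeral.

XXVI = 26
CXL = 140
26 × 140 = 3640

MMMDCXL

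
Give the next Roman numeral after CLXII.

CLXII = 162; next is 163

CLXIII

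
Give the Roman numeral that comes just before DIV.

DIV = 504; previous is 503

DIII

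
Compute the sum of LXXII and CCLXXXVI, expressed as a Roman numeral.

LXXII = 72
CCLXXXVI = 286
72 + 286 = 358

CCCLVIII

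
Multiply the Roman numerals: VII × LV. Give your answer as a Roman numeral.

VII = 7
LV = 55
7 × 55 = 385

CCCLXXXV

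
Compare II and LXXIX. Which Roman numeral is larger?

II = 2
LXXIX = 79
79 is larger

LXXIX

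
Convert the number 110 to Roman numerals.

Convert 110 to Roman numerals:
  110 contains 1×100 (C)
  10 contains 1×10 (X)

CX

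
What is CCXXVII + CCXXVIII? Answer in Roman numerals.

CCXXVII = 227
CCXXVIII = 228
227 + 228 = 455

CDLV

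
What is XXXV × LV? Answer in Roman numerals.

XXXV = 35
LV = 55
35 × 55 = 1925

MCMXXV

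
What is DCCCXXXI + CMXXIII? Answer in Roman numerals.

DCCCXXXI = 831
CMXXIII = 923
831 + 923 = 1754

MDCCLIV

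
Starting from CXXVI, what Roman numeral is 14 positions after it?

CXXVI = 126
126 + 14 = 140

CXL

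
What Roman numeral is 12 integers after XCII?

XCII = 92
92 + 12 = 104

CIV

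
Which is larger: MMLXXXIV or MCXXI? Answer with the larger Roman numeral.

MMLXXXIV = 2084
MCXXI = 1121
2084 is larger

MMLXXXIV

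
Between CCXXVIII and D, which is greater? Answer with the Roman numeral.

CCXXVIII = 228
D = 500
500 is larger

D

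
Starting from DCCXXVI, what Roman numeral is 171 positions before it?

DCCXXVI = 726
726 - 171 = 555

DLV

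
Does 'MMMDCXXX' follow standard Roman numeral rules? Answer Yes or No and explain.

'MMMDCXXX': Check the rules: uses only the symbols I, V, X, L, C, D, M; no symbol is repeated more than three times in a row; V, L and D each appear at most once; no smaller symbol precedes a larger one (values never increase from left to right). Value: M (1000) + M (1000) + M (1000) + D (500) + C (100) + X (10) + X (10) + X (10) = 3630. So it is a valid standard Roman numeral.

Yes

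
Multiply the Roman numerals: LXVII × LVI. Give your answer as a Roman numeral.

LXVII = 67
LVI = 56
67 × 56 = 3752

MMMDCCLII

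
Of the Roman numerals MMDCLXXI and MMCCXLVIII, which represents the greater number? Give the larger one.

MMDCLXXI = 2671
MMCCXLVIII = 2248
2671 is larger

MMDCLXXI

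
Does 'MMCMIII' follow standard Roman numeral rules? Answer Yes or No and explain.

'MMCMIII': Check the rules: uses only the symbols I, V, X, L, C, D, M; no symbol is repeated more than three times in a row; V, L and D each appear at most once; the only place a smaller symbol precedes a larger one is the allowed subtractive pair CM, the symbol right after such a pair (if any) is smaller than the pair's first symbol, and otherwise the values never increase from left to right. Value: M (1000) + M (1000) + CM (900) + I (1) + I (1) + I (1) = 2903. So it is a valid standard Roman numeral.

Yes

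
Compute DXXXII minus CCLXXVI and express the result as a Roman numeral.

DXXXII = 532
CCLXXVI = 276
532 - 276 = 256

CCLVI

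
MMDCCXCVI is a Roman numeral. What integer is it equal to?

MMDCCXCVI: M=1000, M=1000, D=500, C=100, C=100, XC=90, V=5, I=1
1000 + 1000 + 500 + 100 + 100 + 90 + 5 + 1 = 2796

2796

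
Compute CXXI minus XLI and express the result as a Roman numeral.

CXXI = 121
XLI = 41
121 - 41 = 80

LXXX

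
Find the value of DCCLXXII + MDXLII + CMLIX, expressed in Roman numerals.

DCCLXXII = 772, MDXLII = 1542, CMLIX = 959
772 + 1542 = 2314
2314 + 959 = 3273

MMMCCLXXIII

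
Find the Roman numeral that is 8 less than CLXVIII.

CLXVIII = 168
168 - 8 = 160

CLX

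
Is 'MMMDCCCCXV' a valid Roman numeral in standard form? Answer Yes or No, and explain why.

'MMMDCCCCXV': More than 3 consecutive C's

No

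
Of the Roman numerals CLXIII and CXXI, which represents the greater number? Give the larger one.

CLXIII = 163
CXXI = 121
163 is larger

CLXIII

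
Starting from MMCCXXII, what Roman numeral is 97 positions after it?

MMCCXXII = 2222
2222 + 97 = 2319

MMCCCXIX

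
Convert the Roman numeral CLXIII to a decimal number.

CLXIII: C=100, L=50, X=10, I=1, I=1, I=1
100 + 50 + 10 + 1 + 1 + 1 = 163

163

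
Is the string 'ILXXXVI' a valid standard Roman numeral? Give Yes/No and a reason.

'ILXXXVI': Invalid subtractive combination: IL

No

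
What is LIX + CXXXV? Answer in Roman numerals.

LIX = 59
CXXXV = 135
59 + 135 = 194

CXCIV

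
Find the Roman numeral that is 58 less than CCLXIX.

CCLXIX = 269
269 - 58 = 211

CCXI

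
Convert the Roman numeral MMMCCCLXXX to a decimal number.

MMMCCCLXXX: M=1000, M=1000, M=1000, C=100, C=100, C=100, L=50, X=10, X=10, X=10
1000 + 1000 + 1000 + 100 + 100 + 100 + 50 + 10 + 10 + 10 = 3380

3380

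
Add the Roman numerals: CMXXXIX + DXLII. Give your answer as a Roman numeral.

CMXXXIX = 939
DXLII = 542
939 + 542 = 1481

MCDLXXXI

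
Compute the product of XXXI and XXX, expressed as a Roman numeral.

XXXI = 31
XXX = 30
31 × 30 = 930

CMXXX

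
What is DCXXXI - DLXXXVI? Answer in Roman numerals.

DCXXXI = 631
DLXXXVI = 586
631 - 586 = 45

XLV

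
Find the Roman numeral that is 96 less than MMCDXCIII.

MMCDXCIII = 2493
2493 - 96 = 2397

MMCCCXCVII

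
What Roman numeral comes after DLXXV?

DLXXV = 575, so the next integer is 575 + 1 = 576

DLXXVI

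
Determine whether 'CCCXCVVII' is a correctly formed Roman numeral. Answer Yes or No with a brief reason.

'CCCXCVVII': V should not appear more than once

No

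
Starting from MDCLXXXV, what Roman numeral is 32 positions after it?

MDCLXXXV = 1685
1685 + 32 = 1717

MDCCXVII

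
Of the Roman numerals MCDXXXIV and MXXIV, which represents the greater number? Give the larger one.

MCDXXXIV = 1434
MXXIV = 1024
1434 is larger

MCDXXXIV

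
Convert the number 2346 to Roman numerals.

Convert 2346 to Roman numerals:
  2346 contains 2×1000 (MM)
  346 contains 3×100 (CCC)
  46 contains 1×40 (XL)
  6 contains 1×5 (V)
  1 contains 1×1 (I)

MMCCCXLVI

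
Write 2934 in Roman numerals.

Convert 2934 to Roman numerals:
  2934 contains 2×1000 (MM)
  934 contains 1×900 (CM)
  34 contains 3×10 (XXX)
  4 contains 1×4 (IV)

MMCMXXXIV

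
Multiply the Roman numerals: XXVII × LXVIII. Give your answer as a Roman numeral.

XXVII = 27
LXVIII = 68
27 × 68 = 1836

MDCCCXXXVI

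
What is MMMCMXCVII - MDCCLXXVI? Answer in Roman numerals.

MMMCMXCVII = 3997
MDCCLXXVI = 1776
3997 - 1776 = 2221

MMCCXXI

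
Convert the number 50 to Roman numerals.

Convert 50 to Roman numerals:
  50 contains 1×50 (L)

L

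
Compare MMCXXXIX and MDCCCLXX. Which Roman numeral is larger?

MMCXXXIX = 2139
MDCCCLXX = 1870
2139 is larger

MMCXXXIX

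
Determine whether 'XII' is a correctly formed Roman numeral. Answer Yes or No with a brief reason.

'XII': Check the rules: uses only the symbols I, V, X, L, C, D, M; no symbol is repeated more than three times in a row; V, L and D each appear at most once; no smaller symbol precedes a larger one (values never increase from left to right). Value: X (10) + I (1) + I (1) = 12. So it is a valid standard Roman numeral.

Yes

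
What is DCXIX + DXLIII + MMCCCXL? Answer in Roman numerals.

DCXIX = 619, DXLIII = 543, MMCCCXL = 2340
619 + 543 = 1162
1162 + 2340 = 3502

MMMDII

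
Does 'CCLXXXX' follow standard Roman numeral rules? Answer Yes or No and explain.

'CCLXXXX': More than 3 consecutive X's

No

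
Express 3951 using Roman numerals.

Convert 3951 to Roman numerals:
  3951 contains 3×1000 (MMM)
  951 contains 1×900 (CM)
  51 contains 1×50 (L)
  1 contains 1×1 (I)

MMMCMLI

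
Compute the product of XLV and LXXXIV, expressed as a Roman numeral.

XLV = 45
LXXXIV = 84
45 × 84 = 3780

MMMDCCLXXX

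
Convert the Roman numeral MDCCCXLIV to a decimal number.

MDCCCXLIV: M=1000, D=500, C=100, C=100, C=100, XL=40, IV=4
1000 + 500 + 100 + 100 + 100 + 40 + 4 = 1844

1844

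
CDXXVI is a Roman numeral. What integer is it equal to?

CDXXVI: CD=400, X=10, X=10, V=5, I=1
400 + 10 + 10 + 5 + 1 = 426

426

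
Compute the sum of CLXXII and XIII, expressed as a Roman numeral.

CLXXII = 172
XIII = 13
172 + 13 = 185

CLXXXV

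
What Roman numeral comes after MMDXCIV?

MMDXCIV = 2594, so the next integer is 2594 + 1 = 2595

MMDXCV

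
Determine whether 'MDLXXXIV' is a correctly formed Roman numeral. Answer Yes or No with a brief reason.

'MDLXXXIV': Check the rules: uses only the symbols I, V, X, L, C, D, M; no symbol is repeated more than three times in a row; V, L and D each appear at most once; the only place a smaller symbol precedes a larger one is the allowed subtractive pair IV, the symbol right after such a pair (if any) is smaller than the pair's first symbol, and otherwise the values never increase from left to right. Value: M (1000) + D (500) + L (50) + X (10) + X (10) + X (10) + IV (4) = 1584. So it is a valid standard Roman numeral.

Yes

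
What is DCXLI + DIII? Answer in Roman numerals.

DCXLI = 641
DIII = 503
641 + 503 = 1144

MCXLIV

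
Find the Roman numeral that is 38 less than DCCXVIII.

DCCXVIII = 718
718 - 38 = 680

DCLXXX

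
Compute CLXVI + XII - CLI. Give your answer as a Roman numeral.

CLXVI = 166, XII = 12, CLI = 151
166 + 12 = 178
178 - 151 = 27

XXVII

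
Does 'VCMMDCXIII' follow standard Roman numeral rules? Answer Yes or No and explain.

'VCMMDCXIII': Invalid subtractive combination: VC

No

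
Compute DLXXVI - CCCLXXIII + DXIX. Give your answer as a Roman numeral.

DLXXVI = 576, CCCLXXIII = 373, DXIX = 519
576 - 373 = 203
203 + 519 = 722

DCCXXII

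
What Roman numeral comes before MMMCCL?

MMMCCL = 3250, so the previous integer is 3250 - 1 = 3249

MMMCCXLIX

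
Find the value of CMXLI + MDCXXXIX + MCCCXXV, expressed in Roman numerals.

CMXLI = 941, MDCXXXIX = 1639, MCCCXXV = 1325
941 + 1639 = 2580
2580 + 1325 = 3905

MMMCMV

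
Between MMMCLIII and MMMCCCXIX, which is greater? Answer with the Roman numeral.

MMMCLIII = 3153
MMMCCCXIX = 3319
3319 is larger

MMMCCCXIX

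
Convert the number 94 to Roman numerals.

Convert 94 to Roman numerals:
  94 contains 1×90 (XC)
  4 contains 1×4 (IV)

XCIV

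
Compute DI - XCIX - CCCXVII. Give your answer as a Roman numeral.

DI = 501, XCIX = 99, CCCXVII = 317
501 - 99 = 402
402 - 317 = 85

LXXXV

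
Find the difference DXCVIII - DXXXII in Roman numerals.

DXCVIII = 598
DXXXII = 532
598 - 532 = 66

LXVI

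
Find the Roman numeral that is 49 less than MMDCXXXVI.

MMDCXXXVI = 2636
2636 - 49 = 2587

MMDLXXXVII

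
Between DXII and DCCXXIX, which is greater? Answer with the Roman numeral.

DXII = 512
DCCXXIX = 729
729 is larger

DCCXXIX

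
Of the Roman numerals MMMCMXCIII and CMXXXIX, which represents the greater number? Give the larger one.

MMMCMXCIII = 3993
CMXXXIX = 939
3993 is larger

MMMCMXCIII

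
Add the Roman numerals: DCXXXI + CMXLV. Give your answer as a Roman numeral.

DCXXXI = 631
CMXLV = 945
631 + 945 = 1576

MDLXXVI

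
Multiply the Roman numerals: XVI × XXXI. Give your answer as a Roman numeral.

XVI = 16
XXXI = 31
16 × 31 = 496

CDXCVI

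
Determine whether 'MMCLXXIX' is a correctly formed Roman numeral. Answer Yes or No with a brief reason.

'MMCLXXIX': Check the rules: uses only the symbols I, V, X, L, C, D, M; no symbol is repeated more than three times in a row; V, L and D each appear at most once; the only place a smaller symbol precedes a larger one is the allowed subtractive pair IX, the symbol right after such a pair (if any) is smaller than the pair's first symbol, and otherwise the values never increase from left to right. Value: M (1000) + M (1000) + C (100) + L (50) + X (10) + X (10) + IX (9) = 2179. So it is a valid standard Roman numeral.

Yes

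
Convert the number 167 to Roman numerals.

Convert 167 to Roman numerals:
  167 contains 1×100 (C)
  67 contains 1×50 (L)
  17 contains 1×10 (X)
  7 contains 1×5 (V)
  2 contains 2×1 (II)

CLXVII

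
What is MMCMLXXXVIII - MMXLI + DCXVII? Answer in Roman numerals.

MMCMLXXXVIII = 2988, MMXLI = 2041, DCXVII = 617
2988 - 2041 = 947
947 + 617 = 1564

MDLXIV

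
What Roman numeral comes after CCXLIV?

CCXLIV = 244, so the next integer is 244 + 1 = 245

CCXLV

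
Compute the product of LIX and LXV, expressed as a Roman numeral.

LIX = 59
LXV = 65
59 × 65 = 3835

MMMDCCCXXXV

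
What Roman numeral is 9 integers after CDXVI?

CDXVI = 416
416 + 9 = 425

CDXXV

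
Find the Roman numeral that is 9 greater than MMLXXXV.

MMLXXXV = 2085
2085 + 9 = 2094

MMXCIV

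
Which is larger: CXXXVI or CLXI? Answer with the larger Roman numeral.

CXXXVI = 136
CLXI = 161
161 is larger

CLXI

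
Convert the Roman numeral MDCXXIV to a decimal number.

MDCXXIV: M=1000, D=500, C=100, X=10, X=10, IV=4
1000 + 500 + 100 + 10 + 10 + 4 = 1624

1624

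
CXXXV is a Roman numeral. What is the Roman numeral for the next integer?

CXXXV = 135; next is 136

CXXXVI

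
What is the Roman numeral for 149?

Convert 149 to Roman numerals:
  149 contains 1×100 (C)
  49 contains 1×40 (XL)
  9 contains 1×9 (IX)

CXLIX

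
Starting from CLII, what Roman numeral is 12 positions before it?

CLII = 152
152 - 12 = 140

CXL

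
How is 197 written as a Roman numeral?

Convert 197 to Roman numerals:
  197 contains 1×100 (C)
  97 contains 1×90 (XC)
  7 contains 1×5 (V)
  2 contains 2×1 (II)

CXCVII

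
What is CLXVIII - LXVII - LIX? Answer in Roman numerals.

CLXVIII = 168, LXVII = 67, LIX = 59
168 - 67 = 101
101 - 59 = 42

XLII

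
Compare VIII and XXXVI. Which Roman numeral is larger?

VIII = 8
XXXVI = 36
36 is larger

XXXVI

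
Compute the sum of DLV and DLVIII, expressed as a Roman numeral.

DLV = 555
DLVIII = 558
555 + 558 = 1113

MCXIII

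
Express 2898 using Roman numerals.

Convert 2898 to Roman numerals:
  2898 contains 2×1000 (MM)
  898 contains 1×500 (D)
  398 contains 3×100 (CCC)
  98 contains 1×90 (XC)
  8 contains 1×5 (V)
  3 contains 3×1 (III)

MMDCCCXCVIII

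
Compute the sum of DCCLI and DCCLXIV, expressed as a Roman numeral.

DCCLI = 751
DCCLXIV = 764
751 + 764 = 1515

MDXV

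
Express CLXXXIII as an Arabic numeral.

CLXXXIII: C=100, L=50, X=10, X=10, X=10, I=1, I=1, I=1
100 + 50 + 10 + 10 + 10 + 1 + 1 + 1 = 183

183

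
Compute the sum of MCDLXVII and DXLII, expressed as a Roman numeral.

MCDLXVII = 1467
DXLII = 542
1467 + 542 = 2009

MMIX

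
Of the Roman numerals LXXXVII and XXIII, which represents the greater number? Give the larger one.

LXXXVII = 87
XXIII = 23
87 is larger

LXXXVII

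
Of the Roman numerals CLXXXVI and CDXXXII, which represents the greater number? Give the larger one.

CLXXXVI = 186
CDXXXII = 432
432 is larger

CDXXXII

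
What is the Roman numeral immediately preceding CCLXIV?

CCLXIV = 264; previous is 263

CCLXIII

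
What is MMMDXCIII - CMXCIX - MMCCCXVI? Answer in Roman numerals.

MMMDXCIII = 3593, CMXCIX = 999, MMCCCXVI = 2316
3593 - 999 = 2594
2594 - 2316 = 278

CCLXXVIII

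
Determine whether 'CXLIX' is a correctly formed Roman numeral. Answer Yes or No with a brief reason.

'CXLIX': Check the rules: uses only the symbols I, V, X, L, C, D, M; no symbol is repeated more than three times in a row; V, L and D each appear at most once; the only places a smaller symbol precedes a larger one are the allowed subtractive pairs XL, IX, the symbol right after such a pair (if any) is smaller than the pair's first symbol, and otherwise the values never increase from left to right. Value: C (100) + XL (40) + IX (9) = 149. So it is a valid standard Roman numeral.

Yes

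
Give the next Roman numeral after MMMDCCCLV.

MMMDCCCLV = 3855, so the next integer is 3855 + 1 = 3856

MMMDCCCLVI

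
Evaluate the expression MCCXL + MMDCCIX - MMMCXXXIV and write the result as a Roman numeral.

MCCXL = 1240, MMDCCIX = 2709, MMMCXXXIV = 3134
1240 + 2709 = 3949
3949 - 3134 = 815

DCCCXV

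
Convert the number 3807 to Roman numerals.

Convert 3807 to Roman numerals:
  3807 contains 3×1000 (MMM)
  807 contains 1×500 (D)
  307 contains 3×100 (CCC)
  7 contains 1×5 (V)
  2 contains 2×1 (II)

MMMDCCCVII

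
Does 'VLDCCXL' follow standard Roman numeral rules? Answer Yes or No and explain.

'VLDCCXL': L should not appear more than once

No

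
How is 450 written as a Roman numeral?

Convert 450 to Roman numerals:
  450 contains 1×400 (CD)
  50 contains 1×50 (L)

CDL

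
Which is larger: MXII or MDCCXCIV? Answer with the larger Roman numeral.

MXII = 1012
MDCCXCIV = 1794
1794 is larger

MDCCXCIV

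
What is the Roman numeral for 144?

Convert 144 to Roman numerals:
  144 contains 1×100 (C)
  44 contains 1×40 (XL)
  4 contains 1×4 (IV)

CXLIV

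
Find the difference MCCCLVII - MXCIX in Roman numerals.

MCCCLVII = 1357
MXCIX = 1099
1357 - 1099 = 258

CCLVIII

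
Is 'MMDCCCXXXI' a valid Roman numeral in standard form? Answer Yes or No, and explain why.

'MMDCCCXXXI': Check the rules: uses only the symbols I, V, X, L, C, D, M; no symbol is repeated more than three times in a row; V, L and D each appear at most once; no smaller symbol precedes a larger one (values never increase from left to right). Value: M (1000) + M (1000) + D (500) + C (100) + C (100) + C (100) + X (10) + X (10) + X (10) + I (1) = 2831. So it is a valid standard Roman numeral.

Yes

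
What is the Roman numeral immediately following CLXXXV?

CLXXXV = 185, so the next integer is 185 + 1 = 186

CLXXXVI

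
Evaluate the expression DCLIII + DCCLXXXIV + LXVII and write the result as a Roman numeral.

DCLIII = 653, DCCLXXXIV = 784, LXVII = 67
653 + 784 = 1437
1437 + 67 = 1504

MDIV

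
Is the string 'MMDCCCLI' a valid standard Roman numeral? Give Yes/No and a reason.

'MMDCCCLI': Check the rules: uses only the symbols I, V, X, L, C, D, M; no symbol is repeated more than three times in a row; V, L and D each appear at most once; no smaller symbol precedes a larger one (values never increase from left to right). Value: M (1000) + M (1000) + D (500) + C (100) + C (100) + C (100) + L (50) + I (1) = 2851. So it is a valid standard Roman numeral.

Yes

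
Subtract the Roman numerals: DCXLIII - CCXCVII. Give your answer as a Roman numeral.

DCXLIII = 643
CCXCVII = 297
643 - 297 = 346

CCCXLVI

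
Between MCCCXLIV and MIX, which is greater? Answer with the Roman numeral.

MCCCXLIV = 1344
MIX = 1009
1344 is larger

MCCCXLIV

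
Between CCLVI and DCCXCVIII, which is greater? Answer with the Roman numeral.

CCLVI = 256
DCCXCVIII = 798
798 is larger

DCCXCVIII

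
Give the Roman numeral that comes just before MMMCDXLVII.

MMMCDXLVII = 3447; previous is 3446

MMMCDXLVI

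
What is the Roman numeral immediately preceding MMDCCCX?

MMDCCCX = 2810, so the previous integer is 2810 - 1 = 2809

MMDCCCIX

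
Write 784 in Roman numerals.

Convert 784 to Roman numerals:
  784 contains 1×500 (D)
  284 contains 2×100 (CC)
  84 contains 1×50 (L)
  34 contains 3×10 (XXX)
  4 contains 1×4 (IV)

DCCLXXXIV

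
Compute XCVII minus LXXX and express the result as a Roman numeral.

XCVII = 97
LXXX = 80
97 - 80 = 17

XVII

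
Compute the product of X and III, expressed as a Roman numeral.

X = 10
III = 3
10 × 3 = 30

XXX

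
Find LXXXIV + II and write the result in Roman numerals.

LXXXIV = 84
II = 2
84 + 2 = 86

LXXXVI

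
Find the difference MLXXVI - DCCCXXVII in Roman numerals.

MLXXVI = 1076
DCCCXXVII = 827
1076 - 827 = 249

CCXLIX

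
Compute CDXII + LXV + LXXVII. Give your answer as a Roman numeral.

CDXII = 412, LXV = 65, LXXVII = 77
412 + 65 = 477
477 + 77 = 554

DLIV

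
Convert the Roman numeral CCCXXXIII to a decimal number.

CCCXXXIII: C=100, C=100, C=100, X=10, X=10, X=10, I=1, I=1, I=1
100 + 100 + 100 + 10 + 10 + 10 + 1 + 1 + 1 = 333

333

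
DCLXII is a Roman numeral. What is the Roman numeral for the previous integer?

DCLXII = 662, so the previous integer is 662 - 1 = 661

DCLXI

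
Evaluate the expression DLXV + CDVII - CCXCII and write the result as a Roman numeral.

DLXV = 565, CDVII = 407, CCXCII = 292
565 + 407 = 972
972 - 292 = 680

DCLXXX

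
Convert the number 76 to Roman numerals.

Convert 76 to Roman numerals:
  76 contains 1×50 (L)
  26 contains 2×10 (XX)
  6 contains 1×5 (V)
  1 contains 1×1 (I)

LXXVI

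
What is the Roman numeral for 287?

Convert 287 to Roman numerals:
  287 contains 2×100 (CC)
  87 contains 1×50 (L)
  37 contains 3×10 (XXX)
  7 contains 1×5 (V)
  2 contains 2×1 (II)

CCLXXXVII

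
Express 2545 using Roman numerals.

Convert 2545 to Roman numerals:
  2545 contains 2×1000 (MM)
  545 contains 1×500 (D)
  45 contains 1×40 (XL)
  5 contains 1×5 (V)

MMDXLV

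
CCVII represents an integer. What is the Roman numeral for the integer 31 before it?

CCVII = 207
207 - 31 = 176

CLXXVI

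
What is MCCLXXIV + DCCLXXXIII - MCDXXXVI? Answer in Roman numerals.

MCCLXXIV = 1274, DCCLXXXIII = 783, MCDXXXVI = 1436
1274 + 783 = 2057
2057 - 1436 = 621

DCXXI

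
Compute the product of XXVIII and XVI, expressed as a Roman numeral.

XXVIII = 28
XVI = 16
28 × 16 = 448

CDXLVIII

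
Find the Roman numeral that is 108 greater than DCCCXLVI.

DCCCXLVI = 846
846 + 108 = 954

CMLIV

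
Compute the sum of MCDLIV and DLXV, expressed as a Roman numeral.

MCDLIV = 1454
DLXV = 565
1454 + 565 = 2019

MMXIX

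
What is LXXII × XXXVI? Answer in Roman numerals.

LXXII = 72
XXXVI = 36
72 × 36 = 2592

MMDXCII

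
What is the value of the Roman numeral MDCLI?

MDCLI: M=1000, D=500, C=100, L=50, I=1
1000 + 500 + 100 + 50 + 1 = 1651

1651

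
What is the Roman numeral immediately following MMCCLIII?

MMCCLIII = 2253; next is 2254

MMCCLIV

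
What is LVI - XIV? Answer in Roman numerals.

LVI = 56
XIV = 14
56 - 14 = 42

XLII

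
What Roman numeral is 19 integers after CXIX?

CXIX = 119
119 + 19 = 138

CXXXVIII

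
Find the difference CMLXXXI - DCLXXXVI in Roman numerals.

CMLXXXI = 981
DCLXXXVI = 686
981 - 686 = 295

CCXCV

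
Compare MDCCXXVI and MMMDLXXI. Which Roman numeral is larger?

MDCCXXVI = 1726
MMMDLXXI = 3571
3571 is larger

MMMDLXXI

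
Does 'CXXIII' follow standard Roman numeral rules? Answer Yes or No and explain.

'CXXIII': Check the rules: uses only the symbols I, V, X, L, C, D, M; no symbol is repeated more than three times in a row; V, L and D each appear at most once; no smaller symbol precedes a larger one (values never increase from left to right). Value: C (100) + X (10) + X (10) + I (1) + I (1) + I (1) = 123. So it is a valid standard Roman numeral.

Yes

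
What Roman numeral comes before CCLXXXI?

CCLXXXI = 281; previous is 280

CCLXXX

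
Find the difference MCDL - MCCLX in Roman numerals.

MCDL = 1450
MCCLX = 1260
1450 - 1260 = 190

CXC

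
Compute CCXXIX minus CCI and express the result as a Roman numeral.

CCXXIX = 229
CCI = 201
229 - 201 = 28

XXVIII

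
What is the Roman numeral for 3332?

Convert 3332 to Roman numerals:
  3332 contains 3×1000 (MMM)
  332 contains 3×100 (CCC)
  32 contains 3×10 (XXX)
  2 contains 2×1 (II)

MMMCCCXXXII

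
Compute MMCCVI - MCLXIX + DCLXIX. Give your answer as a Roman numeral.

MMCCVI = 2206, MCLXIX = 1169, DCLXIX = 669
2206 - 1169 = 1037
1037 + 669 = 1706

MDCCVI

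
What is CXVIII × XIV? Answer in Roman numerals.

CXVIII = 118
XIV = 14
118 × 14 = 1652

MDCLII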